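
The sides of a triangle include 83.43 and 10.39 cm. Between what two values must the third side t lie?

73.04 < t < 93.82 (cm)

By the triangle inequality, t must be less than 83.43 + 10.39 = 93.82 and greater than |83.43 − 10.39| = 73.04.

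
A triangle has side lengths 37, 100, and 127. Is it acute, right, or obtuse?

Compare the square of the longest side to the sum of squares of the other two: 37² + 100² = 11369 < 16129 = 127².

obtuse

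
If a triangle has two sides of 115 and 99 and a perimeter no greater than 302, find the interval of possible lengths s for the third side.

Triangle inequality alone gives 16 < s < 214.
The perimeter condition gives s ≤ 302 − 115 − 99 = 88.
Intersecting the two: 16 < s ≤ 88.

16 < s ≤ 88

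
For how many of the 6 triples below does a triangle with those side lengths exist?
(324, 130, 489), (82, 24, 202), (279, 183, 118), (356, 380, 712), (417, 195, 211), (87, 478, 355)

2

(130,324,489): 130+324 ≤ 489 → not valid
(24,82,202): 24+82 ≤ 202 → not valid
(118,183,279): 118+183 > 279 → valid
(356,380,712): 356+380 > 712 → valid
(195,211,417): 195+211 ≤ 417 → not valid
(87,355,478): 87+355 ≤ 478 → not valid
2 of the 6 triples form a triangle.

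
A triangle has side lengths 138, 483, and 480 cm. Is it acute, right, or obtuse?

acute

Compare the square of the longest side to the sum of squares of the other two: 138² + 480² = 249444 > 233289 = 483².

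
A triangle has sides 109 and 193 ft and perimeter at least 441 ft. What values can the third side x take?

Triangle inequality alone gives 84 < x < 302.
The perimeter condition gives x ≥ 441 − 109 − 193 = 139.
Intersecting the two: 139 ≤ x < 302.

139 ≤ x < 302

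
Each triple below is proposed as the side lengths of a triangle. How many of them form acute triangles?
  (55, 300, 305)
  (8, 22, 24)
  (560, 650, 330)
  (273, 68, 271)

(55,300,305): 55²+300² = 93025 = 305² → right
(8,22,24): 8²+22² = 548 < 576 = 24² → obtuse
(560,650,330): 330²+560² = 422500 = 650² → right
(273,68,271): 68²+271² = 78065 > 74529 = 273² → acute
1 of the 4 is acute.

1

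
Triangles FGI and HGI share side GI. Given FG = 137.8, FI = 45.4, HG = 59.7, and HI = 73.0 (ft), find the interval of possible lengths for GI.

From triangle FGI: |137.8 − 45.4| < GI < 137.8 + 45.4, i.e. 92.4 < GI < 183.2.
From triangle HGI: 13.3 < GI < 132.7.
Both must hold, so GI lies in the intersection.

92.4 < GI < 132.7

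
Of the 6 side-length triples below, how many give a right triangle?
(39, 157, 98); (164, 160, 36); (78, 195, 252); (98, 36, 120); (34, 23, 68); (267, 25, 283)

1

(39,157,98): 39+98 ≤ 157, not a triangle
(164,160,36): 36²+160² = 26896 = 164² → right
(78,195,252): 78²+195² = 44109 < 63504 = 252² → obtuse
(98,36,120): 36²+98² = 10900 < 14400 = 120² → obtuse
(34,23,68): 23+34 ≤ 68, not a triangle
(267,25,283): 25²+267² = 71914 < 80089 = 283² → obtuse
1 of the 6 is right.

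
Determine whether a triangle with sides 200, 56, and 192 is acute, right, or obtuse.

Compare the square of the longest side to the sum of squares of the other two: 56² + 192² = 40000 = 200².

right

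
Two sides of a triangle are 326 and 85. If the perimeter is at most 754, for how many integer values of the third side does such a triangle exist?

Triangle inequality: 241 < x < 411. Perimeter ≤ 754 gives x ≤ 754 − 326 − 85 = 343.
So 241 < x ≤ 343; integers 242 through 343: 102 values.

102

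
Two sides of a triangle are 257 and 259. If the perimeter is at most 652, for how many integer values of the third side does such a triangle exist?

Triangle inequality: 2 < x < 516. Perimeter ≤ 652 gives x ≤ 652 − 257 − 259 = 136.
So 2 < x ≤ 136; integers 3 through 136: 134 values.

134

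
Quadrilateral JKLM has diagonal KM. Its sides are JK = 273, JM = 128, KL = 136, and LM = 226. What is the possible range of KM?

145 < KM < 362

From triangle JKM: |273 − 128| < KM < 273 + 128, i.e. 145 < KM < 401.
From triangle LKM: 90 < KM < 362.
Both must hold, so KM lies in the intersection.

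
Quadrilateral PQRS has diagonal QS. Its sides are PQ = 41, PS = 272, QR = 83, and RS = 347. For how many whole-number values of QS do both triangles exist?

48

From triangle PQS: 231 < QS < 313.
From triangle RQS: 264 < QS < 430.
Intersection: 264 < QS < 313, so integers 265 through 312: 48 values.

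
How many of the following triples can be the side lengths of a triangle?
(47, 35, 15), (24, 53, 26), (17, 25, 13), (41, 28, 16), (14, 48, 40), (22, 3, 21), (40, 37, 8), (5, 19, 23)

7

(15,35,47): 15+35 > 47 → valid
(24,26,53): 24+26 ≤ 53 → not valid
(13,17,25): 13+17 > 25 → valid
(16,28,41): 16+28 > 41 → valid
(14,40,48): 14+40 > 48 → valid
(3,21,22): 3+21 > 22 → valid
(8,37,40): 8+37 > 40 → valid
(5,19,23): 5+19 > 23 → valid
7 of the 8 triples form a triangle.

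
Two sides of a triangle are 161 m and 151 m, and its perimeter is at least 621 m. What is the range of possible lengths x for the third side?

Triangle inequality alone gives 10 < x < 312.
The perimeter condition gives x ≥ 621 − 161 − 151 = 309.
Intersecting the two: 309 ≤ x < 312.

309 ≤ x < 312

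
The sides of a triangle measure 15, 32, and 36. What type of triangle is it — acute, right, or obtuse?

Compare the square of the longest side to the sum of squares of the other two: 15² + 32² = 1249 < 1296 = 36².

obtuse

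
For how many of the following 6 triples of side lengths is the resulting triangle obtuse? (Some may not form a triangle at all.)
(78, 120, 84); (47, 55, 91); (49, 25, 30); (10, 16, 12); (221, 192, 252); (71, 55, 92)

(78,120,84): 78²+84² = 13140 < 14400 = 120² → obtuse
(47,55,91): 47²+55² = 5234 < 8281 = 91² → obtuse
(49,25,30): 25²+30² = 1525 < 2401 = 49² → obtuse
(10,16,12): 10²+12² = 244 < 256 = 16² → obtuse
(221,192,252): 192²+221² = 85705 > 63504 = 252² → acute
(71,55,92): 55²+71² = 8066 < 8464 = 92² → obtuse
5 of the 6 are obtuse.

5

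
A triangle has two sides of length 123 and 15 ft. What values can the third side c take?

108 < c < 138

By the triangle inequality, c must be less than 123 + 15 = 138 and greater than |123 − 15| = 108.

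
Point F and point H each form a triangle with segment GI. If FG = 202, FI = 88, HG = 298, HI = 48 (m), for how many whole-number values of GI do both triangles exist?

39

From triangle FGI: 114 < GI < 290.
From triangle HGI: 250 < GI < 346.
Intersection: 250 < GI < 290, so integers 251 through 289: 39 values.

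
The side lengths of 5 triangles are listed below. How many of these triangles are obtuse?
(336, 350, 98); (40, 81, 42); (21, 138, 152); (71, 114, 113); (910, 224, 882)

2

(336,350,98): 98²+336² = 122500 = 350² → right
(40,81,42): 40²+42² = 3364 < 6561 = 81² → obtuse
(21,138,152): 21²+138² = 19485 < 23104 = 152² → obtuse
(71,114,113): 71²+113² = 17810 > 12996 = 114² → acute
(910,224,882): 224²+882² = 828100 = 910² → right
2 of the 5 are obtuse.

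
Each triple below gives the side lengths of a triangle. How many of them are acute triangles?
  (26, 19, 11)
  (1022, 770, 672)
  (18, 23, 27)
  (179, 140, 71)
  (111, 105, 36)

(26,19,11): 11²+19² = 482 < 676 = 26² → obtuse
(1022,770,672): 672²+770² = 1044484 = 1022² → right
(18,23,27): 18²+23² = 853 > 729 = 27² → acute
(179,140,71): 71²+140² = 24641 < 32041 = 179² → obtuse
(111,105,36): 36²+105² = 12321 = 111² → right
1 of the 5 is acute.

1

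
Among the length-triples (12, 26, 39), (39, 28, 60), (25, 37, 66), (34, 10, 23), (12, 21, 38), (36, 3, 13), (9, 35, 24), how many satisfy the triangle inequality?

1

(12,26,39): 12+26 ≤ 39 → not valid
(28,39,60): 28+39 > 60 → valid
(25,37,66): 25+37 ≤ 66 → not valid
(10,23,34): 10+23 ≤ 34 → not valid
(12,21,38): 12+21 ≤ 38 → not valid
(3,13,36): 3+13 ≤ 36 → not valid
(9,24,35): 9+24 ≤ 35 → not valid
1 of the 7 triples forms a triangle.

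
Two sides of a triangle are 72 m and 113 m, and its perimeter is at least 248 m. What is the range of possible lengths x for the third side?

63 ≤ x < 185 m

Triangle inequality alone gives 41 < x < 185.
The perimeter condition gives x ≥ 248 − 72 − 113 = 63.
Intersecting the two: 63 ≤ x < 185.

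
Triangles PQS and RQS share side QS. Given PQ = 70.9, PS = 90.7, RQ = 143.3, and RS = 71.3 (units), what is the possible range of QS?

From triangle PQS: |70.9 − 90.7| < QS < 70.9 + 90.7, i.e. 19.8 < QS < 161.6.
From triangle RQS: 72.0 < QS < 214.6.
Both must hold, so QS lies in the intersection.

72.0 < QS < 161.6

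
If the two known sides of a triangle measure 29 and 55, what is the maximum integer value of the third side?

83

The third side must be strictly less than 29 + 55 = 84.
The largest integer below 84 is 83.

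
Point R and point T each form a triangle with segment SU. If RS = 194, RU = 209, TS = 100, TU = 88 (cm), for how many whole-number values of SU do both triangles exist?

From triangle RSU: 15 < SU < 403.
From triangle TSU: 12 < SU < 188.
Intersection: 15 < SU < 188, so integers 16 through 187: 172 values.

172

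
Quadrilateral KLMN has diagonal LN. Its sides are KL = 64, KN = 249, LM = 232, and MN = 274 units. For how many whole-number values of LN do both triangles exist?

127

From triangle KLN: 185 < LN < 313.
From triangle MLN: 42 < LN < 506.
Intersection: 185 < LN < 313, so integers 186 through 312: 127 values.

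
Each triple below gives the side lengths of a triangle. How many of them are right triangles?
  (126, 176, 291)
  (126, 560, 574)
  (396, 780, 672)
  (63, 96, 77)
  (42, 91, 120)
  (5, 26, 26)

2

(126,176,291): 126²+176² = 46852 < 84681 = 291² → obtuse
(126,560,574): 126²+560² = 329476 = 574² → right
(396,780,672): 396²+672² = 608400 = 780² → right
(63,96,77): 63²+77² = 9898 > 9216 = 96² → acute
(42,91,120): 42²+91² = 10045 < 14400 = 120² → obtuse
(5,26,26): 5²+26² = 701 > 676 = 26² → acute
2 of the 6 are right.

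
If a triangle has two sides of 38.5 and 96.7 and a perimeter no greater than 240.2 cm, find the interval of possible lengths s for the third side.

58.2 < s ≤ 105.0

Triangle inequality alone gives 58.2 < s < 135.2.
The perimeter condition gives s ≤ 240.2 − 38.5 − 96.7 = 105.0.
Intersecting the two: 58.2 < s ≤ 105.0.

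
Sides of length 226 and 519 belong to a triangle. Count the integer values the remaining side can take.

451

The third side lies in the open interval (293, 745).
Integers from 294 to 744 inclusive: 744 − 294 + 1 = 451.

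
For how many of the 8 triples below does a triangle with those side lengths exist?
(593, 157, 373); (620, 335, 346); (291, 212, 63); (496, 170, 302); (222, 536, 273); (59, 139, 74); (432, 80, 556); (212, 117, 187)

2

(157,373,593): 157+373 ≤ 593 → not valid
(335,346,620): 335+346 > 620 → valid
(63,212,291): 63+212 ≤ 291 → not valid
(170,302,496): 170+302 ≤ 496 → not valid
(222,273,536): 222+273 ≤ 536 → not valid
(59,74,139): 59+74 ≤ 139 → not valid
(80,432,556): 80+432 ≤ 556 → not valid
(117,187,212): 117+187 > 212 → valid
2 of the 8 triples form a triangle.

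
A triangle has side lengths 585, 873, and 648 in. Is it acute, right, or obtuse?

Compare the square of the longest side to the sum of squares of the other two: 585² + 648² = 762129 = 873².

right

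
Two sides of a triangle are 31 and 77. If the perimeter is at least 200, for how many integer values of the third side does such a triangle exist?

16

Triangle inequality: 46 < x < 108. Perimeter ≥ 200 gives x ≥ 200 − 31 − 77 = 92.
So 92 ≤ x < 108; integers 92 through 107: 16 values.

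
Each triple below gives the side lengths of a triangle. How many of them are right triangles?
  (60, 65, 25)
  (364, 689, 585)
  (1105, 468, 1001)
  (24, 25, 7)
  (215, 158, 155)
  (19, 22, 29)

4

(60,65,25): 25²+60² = 4225 = 65² → right
(364,689,585): 364²+585² = 474721 = 689² → right
(1105,468,1001): 468²+1001² = 1221025 = 1105² → right
(24,25,7): 7²+24² = 625 = 25² → right
(215,158,155): 155²+158² = 48989 > 46225 = 215² → acute
(19,22,29): 19²+22² = 845 > 841 = 29² → acute
4 of the 6 are right.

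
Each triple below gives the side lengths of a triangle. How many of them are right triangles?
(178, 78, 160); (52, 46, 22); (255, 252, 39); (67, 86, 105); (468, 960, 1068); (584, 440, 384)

(178,78,160): 78²+160² = 31684 = 178² → right
(52,46,22): 22²+46² = 2600 < 2704 = 52² → obtuse
(255,252,39): 39²+252² = 65025 = 255² → right
(67,86,105): 67²+86² = 11885 > 11025 = 105² → acute
(468,960,1068): 468²+960² = 1140624 = 1068² → right
(584,440,384): 384²+440² = 341056 = 584² → right
4 of the 6 are right.

4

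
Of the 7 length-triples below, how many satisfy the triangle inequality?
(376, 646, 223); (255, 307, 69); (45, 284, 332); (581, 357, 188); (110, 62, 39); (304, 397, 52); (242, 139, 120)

2

(223,376,646): 223+376 ≤ 646 → not valid
(69,255,307): 69+255 > 307 → valid
(45,284,332): 45+284 ≤ 332 → not valid
(188,357,581): 188+357 ≤ 581 → not valid
(39,62,110): 39+62 ≤ 110 → not valid
(52,304,397): 52+304 ≤ 397 → not valid
(120,139,242): 120+139 > 242 → valid
2 of the 7 triples form a triangle.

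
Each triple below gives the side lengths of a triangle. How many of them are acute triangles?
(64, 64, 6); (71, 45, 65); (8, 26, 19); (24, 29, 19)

3

(64,64,6): 6²+64² = 4132 > 4096 = 64² → acute
(71,45,65): 45²+65² = 6250 > 5041 = 71² → acute
(8,26,19): 8²+19² = 425 < 676 = 26² → obtuse
(24,29,19): 19²+24² = 937 > 841 = 29² → acute
3 of the 4 are acute.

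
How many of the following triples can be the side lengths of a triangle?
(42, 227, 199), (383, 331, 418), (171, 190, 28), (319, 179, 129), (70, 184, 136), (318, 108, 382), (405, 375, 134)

6

(42,199,227): 42+199 > 227 → valid
(331,383,418): 331+383 > 418 → valid
(28,171,190): 28+171 > 190 → valid
(129,179,319): 129+179 ≤ 319 → not valid
(70,136,184): 70+136 > 184 → valid
(108,318,382): 108+318 > 382 → valid
(134,375,405): 134+375 > 405 → valid
6 of the 7 triples form a triangle.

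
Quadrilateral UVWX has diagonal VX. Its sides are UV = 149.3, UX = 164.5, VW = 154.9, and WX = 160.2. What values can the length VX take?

15.2 < VX < 313.8

From triangle UVX: |149.3 − 164.5| < VX < 149.3 + 164.5, i.e. 15.2 < VX < 313.8.
From triangle WVX: 5.3 < VX < 315.1.
Both must hold, so VX lies in the intersection.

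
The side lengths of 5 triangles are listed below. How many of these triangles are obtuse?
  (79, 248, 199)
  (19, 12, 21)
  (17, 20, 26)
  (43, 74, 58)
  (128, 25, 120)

(79,248,199): 79²+199² = 45842 < 61504 = 248² → obtuse
(19,12,21): 12²+19² = 505 > 441 = 21² → acute
(17,20,26): 17²+20² = 689 > 676 = 26² → acute
(43,74,58): 43²+58² = 5213 < 5476 = 74² → obtuse
(128,25,120): 25²+120² = 15025 < 16384 = 128² → obtuse
3 of the 5 are obtuse.

3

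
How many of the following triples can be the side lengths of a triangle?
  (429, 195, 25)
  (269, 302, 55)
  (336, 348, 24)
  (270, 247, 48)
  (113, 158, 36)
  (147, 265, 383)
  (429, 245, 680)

(25,195,429): 25+195 ≤ 429 → not valid
(55,269,302): 55+269 > 302 → valid
(24,336,348): 24+336 > 348 → valid
(48,247,270): 48+247 > 270 → valid
(36,113,158): 36+113 ≤ 158 → not valid
(147,265,383): 147+265 > 383 → valid
(245,429,680): 245+429 ≤ 680 → not valid
4 of the 7 triples form a triangle.

4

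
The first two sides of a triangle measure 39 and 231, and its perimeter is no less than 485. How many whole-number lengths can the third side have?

55

Triangle inequality: 192 < x < 270. Perimeter ≥ 485 gives x ≥ 485 − 39 − 231 = 215.
So 215 ≤ x < 270; integers 215 through 269: 55 values.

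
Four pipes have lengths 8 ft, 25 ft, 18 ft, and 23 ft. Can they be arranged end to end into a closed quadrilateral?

Yes

A quadrilateral exists iff every side is shorter than the sum of the others — equivalently, the longest side is less than the sum of the rest.
Longest side 25 < 49 (sum of the remaining 3), so yes.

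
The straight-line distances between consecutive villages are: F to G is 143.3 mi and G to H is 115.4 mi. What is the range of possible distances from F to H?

27.9 ≤ FH ≤ 258.7 mi

By the triangle inequality, |143.3 − 115.4| ≤ FH ≤ 143.3 + 115.4.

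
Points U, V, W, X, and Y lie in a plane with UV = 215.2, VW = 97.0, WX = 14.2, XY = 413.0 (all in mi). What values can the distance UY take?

86.6 ≤ UY ≤ 739.4 mi

The maximum is all hops collinear in one direction: 215.2 + 97.0 + 14.2 + 413.0 = 739.4.
The longest hop is 413.0; the others sum to 326.4. Folding the others back against it leaves at least 413.0 − 326.4 = 86.6.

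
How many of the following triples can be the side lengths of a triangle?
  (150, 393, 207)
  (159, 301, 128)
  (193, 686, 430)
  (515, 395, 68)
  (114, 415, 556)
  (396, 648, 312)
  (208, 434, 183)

(150,207,393): 150+207 ≤ 393 → not valid
(128,159,301): 128+159 ≤ 301 → not valid
(193,430,686): 193+430 ≤ 686 → not valid
(68,395,515): 68+395 ≤ 515 → not valid
(114,415,556): 114+415 ≤ 556 → not valid
(312,396,648): 312+396 > 648 → valid
(183,208,434): 183+208 ≤ 434 → not valid
1 of the 7 triples forms a triangle.

1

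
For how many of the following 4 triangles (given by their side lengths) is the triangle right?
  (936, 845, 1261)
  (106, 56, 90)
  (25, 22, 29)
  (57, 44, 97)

2

(936,845,1261): 845²+936² = 1590121 = 1261² → right
(106,56,90): 56²+90² = 11236 = 106² → right
(25,22,29): 22²+25² = 1109 > 841 = 29² → acute
(57,44,97): 44²+57² = 5185 < 9409 = 97² → obtuse
2 of the 4 are right.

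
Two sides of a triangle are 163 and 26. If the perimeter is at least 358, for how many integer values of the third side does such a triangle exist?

20

Triangle inequality: 137 < x < 189. Perimeter ≥ 358 gives x ≥ 358 − 163 − 26 = 169.
So 169 ≤ x < 189; integers 169 through 188: 20 values.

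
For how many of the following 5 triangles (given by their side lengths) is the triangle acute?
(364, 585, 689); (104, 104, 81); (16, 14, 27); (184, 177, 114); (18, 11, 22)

2

(364,585,689): 364²+585² = 474721 = 689² → right
(104,104,81): 81²+104² = 17377 > 10816 = 104² → acute
(16,14,27): 14²+16² = 452 < 729 = 27² → obtuse
(184,177,114): 114²+177² = 44325 > 33856 = 184² → acute
(18,11,22): 11²+18² = 445 < 484 = 22² → obtuse
2 of the 5 are acute.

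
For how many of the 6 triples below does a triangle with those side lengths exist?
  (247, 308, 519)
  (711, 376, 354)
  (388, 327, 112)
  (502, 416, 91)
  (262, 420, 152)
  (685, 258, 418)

(247,308,519): 247+308 > 519 → valid
(354,376,711): 354+376 > 711 → valid
(112,327,388): 112+327 > 388 → valid
(91,416,502): 91+416 > 502 → valid
(152,262,420): 152+262 ≤ 420 → not valid
(258,418,685): 258+418 ≤ 685 → not valid
4 of the 6 triples form a triangle.

4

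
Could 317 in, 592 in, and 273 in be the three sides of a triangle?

The longest side is 592, but the other two sum to only 590.
590 < 592, so the triangle inequality fails.

No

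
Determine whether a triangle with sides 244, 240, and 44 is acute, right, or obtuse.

Compare the square of the longest side to the sum of squares of the other two: 44² + 240² = 59536 = 244².

right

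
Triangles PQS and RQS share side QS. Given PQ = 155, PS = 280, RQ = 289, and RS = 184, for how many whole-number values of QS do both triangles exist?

309

From triangle PQS: 125 < QS < 435.
From triangle RQS: 105 < QS < 473.
Intersection: 125 < QS < 435, so integers 126 through 434: 309 values.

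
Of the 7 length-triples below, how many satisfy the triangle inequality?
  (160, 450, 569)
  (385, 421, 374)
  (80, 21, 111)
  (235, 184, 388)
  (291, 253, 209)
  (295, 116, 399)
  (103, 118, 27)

(160,450,569): 160+450 > 569 → valid
(374,385,421): 374+385 > 421 → valid
(21,80,111): 21+80 ≤ 111 → not valid
(184,235,388): 184+235 > 388 → valid
(209,253,291): 209+253 > 291 → valid
(116,295,399): 116+295 > 399 → valid
(27,103,118): 27+103 > 118 → valid
6 of the 7 triples form a triangle.

6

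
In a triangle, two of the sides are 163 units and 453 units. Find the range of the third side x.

By the triangle inequality, x must be less than 163 + 453 = 616 and greater than |163 − 453| = 290.

290 < x < 616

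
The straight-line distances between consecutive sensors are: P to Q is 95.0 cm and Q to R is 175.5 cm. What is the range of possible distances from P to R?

80.5 ≤ PR ≤ 270.5 cm

By the triangle inequality, |95.0 − 175.5| ≤ PR ≤ 95.0 + 175.5.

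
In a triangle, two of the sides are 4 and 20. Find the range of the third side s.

By the triangle inequality, s must be less than 4 + 20 = 24 and greater than |4 − 20| = 16.

16 < s < 24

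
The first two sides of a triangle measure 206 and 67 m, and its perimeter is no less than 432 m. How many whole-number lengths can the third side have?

114

Triangle inequality: 139 < x < 273. Perimeter ≥ 432 gives x ≥ 432 − 206 − 67 = 159.
So 159 ≤ x < 273; integers 159 through 272: 114 values.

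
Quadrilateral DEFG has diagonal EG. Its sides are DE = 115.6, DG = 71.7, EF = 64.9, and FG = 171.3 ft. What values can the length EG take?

106.4 < EG < 187.3

From triangle DEG: |115.6 − 71.7| < EG < 115.6 + 71.7, i.e. 43.9 < EG < 187.3.
From triangle FEG: 106.4 < EG < 236.2.
Both must hold, so EG lies in the intersection.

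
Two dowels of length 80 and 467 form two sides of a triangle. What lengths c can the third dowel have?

387 < c < 547

By the triangle inequality, c must be less than 80 + 467 = 547 and greater than |80 − 467| = 387.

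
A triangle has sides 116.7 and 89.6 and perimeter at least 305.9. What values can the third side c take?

99.6 ≤ c < 206.3

Triangle inequality alone gives 27.1 < c < 206.3.
The perimeter condition gives c ≥ 305.9 − 116.7 − 89.6 = 99.6.
Intersecting the two: 99.6 ≤ c < 206.3.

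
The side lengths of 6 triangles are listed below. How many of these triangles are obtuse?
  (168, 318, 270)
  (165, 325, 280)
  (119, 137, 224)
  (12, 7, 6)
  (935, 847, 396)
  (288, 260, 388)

2

(168,318,270): 168²+270² = 101124 = 318² → right
(165,325,280): 165²+280² = 105625 = 325² → right
(119,137,224): 119²+137² = 32930 < 50176 = 224² → obtuse
(12,7,6): 6²+7² = 85 < 144 = 12² → obtuse
(935,847,396): 396²+847² = 874225 = 935² → right
(288,260,388): 260²+288² = 150544 = 388² → right
2 of the 6 are obtuse.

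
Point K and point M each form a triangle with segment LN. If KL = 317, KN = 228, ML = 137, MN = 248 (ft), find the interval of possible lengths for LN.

From triangle KLN: |317 − 228| < LN < 317 + 228, i.e. 89 < LN < 545.
From triangle MLN: 111 < LN < 385.
Both must hold, so LN lies in the intersection.

111 < LN < 385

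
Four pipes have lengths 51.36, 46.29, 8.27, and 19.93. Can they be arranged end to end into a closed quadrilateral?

Yes

A quadrilateral exists iff every side is shorter than the sum of the others — equivalently, the longest side is less than the sum of the rest.
Longest side 51.36 < 74.49 (sum of the remaining 3), so yes.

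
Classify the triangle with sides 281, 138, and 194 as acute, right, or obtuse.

Compare the square of the longest side to the sum of squares of the other two: 138² + 194² = 56680 < 78961 = 281².

obtuse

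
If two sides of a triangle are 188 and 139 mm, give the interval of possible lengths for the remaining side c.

49 < c < 327 (mm)

By the triangle inequality, c must be less than 188 + 139 = 327 and greater than |188 − 139| = 49.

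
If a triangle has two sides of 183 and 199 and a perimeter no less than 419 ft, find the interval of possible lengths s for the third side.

Triangle inequality alone gives 16 < s < 382.
The perimeter condition gives s ≥ 419 − 183 − 199 = 37.
Intersecting the two: 37 ≤ s < 382.

37 ≤ s < 382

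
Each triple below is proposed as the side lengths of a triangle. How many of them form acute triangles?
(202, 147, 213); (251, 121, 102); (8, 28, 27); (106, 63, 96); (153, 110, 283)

(202,147,213): 147²+202² = 62413 > 45369 = 213² → acute
(251,121,102): 102+121 ≤ 251, not a triangle
(8,28,27): 8²+27² = 793 > 784 = 28² → acute
(106,63,96): 63²+96² = 13185 > 11236 = 106² → acute
(153,110,283): 110+153 ≤ 283, not a triangle
3 of the 5 are acute.

3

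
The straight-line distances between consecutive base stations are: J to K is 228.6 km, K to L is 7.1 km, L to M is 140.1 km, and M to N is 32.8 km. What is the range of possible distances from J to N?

48.6 ≤ JN ≤ 408.6 km

The maximum is all hops collinear in one direction: 228.6 + 7.1 + 140.1 + 32.8 = 408.6.
The longest hop is 228.6; the others sum to 180.0. Folding the others back against it leaves at least 228.6 − 180.0 = 48.6.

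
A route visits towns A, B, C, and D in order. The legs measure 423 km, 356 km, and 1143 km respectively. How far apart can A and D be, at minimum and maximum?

The maximum is all hops collinear in one direction: 423 + 356 + 1143 = 1922.
The longest hop is 1143; the others sum to 779. Folding the others back against it leaves at least 1143 − 779 = 364.

364 ≤ AD ≤ 1922 km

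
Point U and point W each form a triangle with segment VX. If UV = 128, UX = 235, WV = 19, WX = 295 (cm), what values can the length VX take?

276 < VX < 314

From triangle UVX: |128 − 235| < VX < 128 + 235, i.e. 107 < VX < 363.
From triangle WVX: 276 < VX < 314.
Both must hold, so VX lies in the intersection.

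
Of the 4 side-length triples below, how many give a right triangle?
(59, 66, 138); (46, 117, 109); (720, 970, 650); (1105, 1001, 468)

(59,66,138): 59+66 ≤ 138, not a triangle
(46,117,109): 46²+109² = 13997 > 13689 = 117² → acute
(720,970,650): 650²+720² = 940900 = 970² → right
(1105,1001,468): 468²+1001² = 1221025 = 1105² → right
2 of the 4 are right.

2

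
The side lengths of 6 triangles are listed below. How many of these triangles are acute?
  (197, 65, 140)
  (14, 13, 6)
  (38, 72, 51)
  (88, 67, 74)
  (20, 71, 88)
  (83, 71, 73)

(197,65,140): 65²+140² = 23825 < 38809 = 197² → obtuse
(14,13,6): 6²+13² = 205 > 196 = 14² → acute
(38,72,51): 38²+51² = 4045 < 5184 = 72² → obtuse
(88,67,74): 67²+74² = 9965 > 7744 = 88² → acute
(20,71,88): 20²+71² = 5441 < 7744 = 88² → obtuse
(83,71,73): 71²+73² = 10370 > 6889 = 83² → acute
3 of the 6 are acute.

3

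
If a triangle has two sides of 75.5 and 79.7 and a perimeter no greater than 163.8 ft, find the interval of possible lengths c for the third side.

Triangle inequality alone gives 4.2 < c < 155.2.
The perimeter condition gives c ≤ 163.8 − 75.5 − 79.7 = 8.6.
Intersecting the two: 4.2 < c ≤ 8.6.

4.2 < c ≤ 8.6 ft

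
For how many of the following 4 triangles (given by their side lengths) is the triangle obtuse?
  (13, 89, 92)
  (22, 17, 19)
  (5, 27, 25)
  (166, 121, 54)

3

(13,89,92): 13²+89² = 8090 < 8464 = 92² → obtuse
(22,17,19): 17²+19² = 650 > 484 = 22² → acute
(5,27,25): 5²+25² = 650 < 729 = 27² → obtuse
(166,121,54): 54²+121² = 17557 < 27556 = 166² → obtuse
3 of the 4 are obtuse.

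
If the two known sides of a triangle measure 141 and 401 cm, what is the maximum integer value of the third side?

The third side must be strictly less than 141 + 401 = 542.
The largest integer below 542 is 541.

541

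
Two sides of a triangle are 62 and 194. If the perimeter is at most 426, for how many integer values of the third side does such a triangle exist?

38

Triangle inequality: 132 < x < 256. Perimeter ≤ 426 gives x ≤ 426 − 62 − 194 = 170.
So 132 < x ≤ 170; integers 133 through 170: 38 values.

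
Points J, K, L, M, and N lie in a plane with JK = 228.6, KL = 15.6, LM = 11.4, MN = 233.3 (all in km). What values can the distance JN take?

The maximum is all hops collinear in one direction: 228.6 + 15.6 + 11.4 + 233.3 = 488.9.
The longest hop is 233.3; the others sum to 255.6. Since 233.3 ≤ 255.6, the path can fold back on itself completely, so the minimum distance is 0.

0 ≤ JN ≤ 488.9 km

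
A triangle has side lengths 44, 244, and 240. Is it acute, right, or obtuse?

right

Compare the square of the longest side to the sum of squares of the other two: 44² + 240² = 59536 = 244².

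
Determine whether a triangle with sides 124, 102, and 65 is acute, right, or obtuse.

obtuse

Compare the square of the longest side to the sum of squares of the other two: 65² + 102² = 14629 < 15376 = 124².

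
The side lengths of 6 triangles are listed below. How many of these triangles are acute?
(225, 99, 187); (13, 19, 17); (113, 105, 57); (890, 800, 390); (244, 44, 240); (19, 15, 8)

2

(225,99,187): 99²+187² = 44770 < 50625 = 225² → obtuse
(13,19,17): 13²+17² = 458 > 361 = 19² → acute
(113,105,57): 57²+105² = 14274 > 12769 = 113² → acute
(890,800,390): 390²+800² = 792100 = 890² → right
(244,44,240): 44²+240² = 59536 = 244² → right
(19,15,8): 8²+15² = 289 < 361 = 19² → obtuse
2 of the 6 are acute.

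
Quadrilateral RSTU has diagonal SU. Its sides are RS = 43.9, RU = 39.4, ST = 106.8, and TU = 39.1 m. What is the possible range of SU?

67.7 < SU < 83.3

From triangle RSU: |43.9 − 39.4| < SU < 43.9 + 39.4, i.e. 4.5 < SU < 83.3.
From triangle TSU: 67.7 < SU < 145.9.
Both must hold, so SU lies in the intersection.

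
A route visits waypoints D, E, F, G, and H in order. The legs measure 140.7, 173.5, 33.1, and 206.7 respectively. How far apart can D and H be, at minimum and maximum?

0 ≤ DH ≤ 554.0

The maximum is all hops collinear in one direction: 140.7 + 173.5 + 33.1 + 206.7 = 554.0.
The longest hop is 206.7; the others sum to 347.3. Since 206.7 ≤ 347.3, the path can fold back on itself completely, so the minimum distance is 0.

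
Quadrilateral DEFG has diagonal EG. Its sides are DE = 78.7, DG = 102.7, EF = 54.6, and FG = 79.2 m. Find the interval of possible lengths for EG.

From triangle DEG: |78.7 − 102.7| < EG < 78.7 + 102.7, i.e. 24.0 < EG < 181.4.
From triangle FEG: 24.6 < EG < 133.8.
Both must hold, so EG lies in the intersection.

24.6 < EG < 133.8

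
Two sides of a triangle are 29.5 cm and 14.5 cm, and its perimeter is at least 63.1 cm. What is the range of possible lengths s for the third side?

19.1 ≤ s < 44.0 cm

Triangle inequality alone gives 15.0 < s < 44.0.
The perimeter condition gives s ≥ 63.1 − 29.5 − 14.5 = 19.1.
Intersecting the two: 19.1 ≤ s < 44.0.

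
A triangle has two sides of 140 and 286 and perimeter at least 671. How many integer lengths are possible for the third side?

181

Triangle inequality: 146 < x < 426. Perimeter ≥ 671 gives x ≥ 671 − 140 − 286 = 245.
So 245 ≤ x < 426; integers 245 through 425: 181 values.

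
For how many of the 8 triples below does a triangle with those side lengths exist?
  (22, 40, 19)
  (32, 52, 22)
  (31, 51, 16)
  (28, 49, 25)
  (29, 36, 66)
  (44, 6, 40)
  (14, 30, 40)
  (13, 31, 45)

5

(19,22,40): 19+22 > 40 → valid
(22,32,52): 22+32 > 52 → valid
(16,31,51): 16+31 ≤ 51 → not valid
(25,28,49): 25+28 > 49 → valid
(29,36,66): 29+36 ≤ 66 → not valid
(6,40,44): 6+40 > 44 → valid
(14,30,40): 14+30 > 40 → valid
(13,31,45): 13+31 ≤ 45 → not valid
5 of the 8 triples form a triangle.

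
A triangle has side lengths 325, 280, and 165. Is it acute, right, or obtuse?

Compare the square of the longest side to the sum of squares of the other two: 165² + 280² = 105625 = 325².

right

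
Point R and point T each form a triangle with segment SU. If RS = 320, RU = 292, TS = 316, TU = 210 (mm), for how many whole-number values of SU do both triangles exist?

419

From triangle RSU: 28 < SU < 612.
From triangle TSU: 106 < SU < 526.
Intersection: 106 < SU < 526, so integers 107 through 525: 419 values.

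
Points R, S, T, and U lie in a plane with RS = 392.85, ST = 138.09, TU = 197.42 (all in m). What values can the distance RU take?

The maximum is all hops collinear in one direction: 392.85 + 138.09 + 197.42 = 728.36.
The longest hop is 392.85; the others sum to 335.51. Folding the others back against it leaves at least 392.85 − 335.51 = 57.34.

57.34 ≤ RU ≤ 728.36 m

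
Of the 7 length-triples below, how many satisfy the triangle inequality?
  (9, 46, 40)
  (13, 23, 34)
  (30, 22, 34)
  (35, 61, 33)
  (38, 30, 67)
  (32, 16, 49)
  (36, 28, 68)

(9,40,46): 9+40 > 46 → valid
(13,23,34): 13+23 > 34 → valid
(22,30,34): 22+30 > 34 → valid
(33,35,61): 33+35 > 61 → valid
(30,38,67): 30+38 > 67 → valid
(16,32,49): 16+32 ≤ 49 → not valid
(28,36,68): 28+36 ≤ 68 → not valid
5 of the 7 triples form a triangle.

5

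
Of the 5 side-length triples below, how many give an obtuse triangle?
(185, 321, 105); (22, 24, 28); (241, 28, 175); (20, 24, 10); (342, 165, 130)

(185,321,105): 105+185 ≤ 321, not a triangle
(22,24,28): 22²+24² = 1060 > 784 = 28² → acute
(241,28,175): 28+175 ≤ 241, not a triangle
(20,24,10): 10²+20² = 500 < 576 = 24² → obtuse
(342,165,130): 130+165 ≤ 342, not a triangle
1 of the 5 is obtuse.

1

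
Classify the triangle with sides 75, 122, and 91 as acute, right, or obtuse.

obtuse

Compare the square of the longest side to the sum of squares of the other two: 75² + 91² = 13906 < 14884 = 122².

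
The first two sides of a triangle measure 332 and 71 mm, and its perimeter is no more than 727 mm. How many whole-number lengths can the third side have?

Triangle inequality: 261 < x < 403. Perimeter ≤ 727 gives x ≤ 727 − 332 − 71 = 324.
So 261 < x ≤ 324; integers 262 through 324: 63 values.

63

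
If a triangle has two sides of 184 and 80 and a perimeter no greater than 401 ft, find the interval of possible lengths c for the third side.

Triangle inequality alone gives 104 < c < 264.
The perimeter condition gives c ≤ 401 − 184 − 80 = 137.
Intersecting the two: 104 < c ≤ 137.

104 < c ≤ 137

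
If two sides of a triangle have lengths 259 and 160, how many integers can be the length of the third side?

The third side lies in the open interval (99, 419).
Integers from 100 to 418 inclusive: 418 − 100 + 1 = 319.

319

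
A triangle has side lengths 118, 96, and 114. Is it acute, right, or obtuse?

acute

Compare the square of the longest side to the sum of squares of the other two: 96² + 114² = 22212 > 13924 = 118².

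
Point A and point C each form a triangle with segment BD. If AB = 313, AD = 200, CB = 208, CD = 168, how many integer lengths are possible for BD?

262

From triangle ABD: 113 < BD < 513.
From triangle CBD: 40 < BD < 376.
Intersection: 113 < BD < 376, so integers 114 through 375: 262 values.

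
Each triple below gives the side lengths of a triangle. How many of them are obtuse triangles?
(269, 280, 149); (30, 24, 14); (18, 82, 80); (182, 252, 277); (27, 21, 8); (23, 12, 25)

2

(269,280,149): 149²+269² = 94562 > 78400 = 280² → acute
(30,24,14): 14²+24² = 772 < 900 = 30² → obtuse
(18,82,80): 18²+80² = 6724 = 82² → right
(182,252,277): 182²+252² = 96628 > 76729 = 277² → acute
(27,21,8): 8²+21² = 505 < 729 = 27² → obtuse
(23,12,25): 12²+23² = 673 > 625 = 25² → acute
2 of the 6 are obtuse.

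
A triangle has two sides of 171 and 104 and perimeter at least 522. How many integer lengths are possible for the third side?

Triangle inequality: 67 < x < 275. Perimeter ≥ 522 gives x ≥ 522 − 171 − 104 = 247.
So 247 ≤ x < 275; integers 247 through 274: 28 values.

28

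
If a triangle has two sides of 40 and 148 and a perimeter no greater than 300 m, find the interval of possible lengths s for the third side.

Triangle inequality alone gives 108 < s < 188.
The perimeter condition gives s ≤ 300 − 40 − 148 = 112.
Intersecting the two: 108 < s ≤ 112.

108 < s ≤ 112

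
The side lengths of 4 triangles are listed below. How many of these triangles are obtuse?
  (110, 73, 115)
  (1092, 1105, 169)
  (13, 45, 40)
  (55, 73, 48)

(110,73,115): 73²+110² = 17429 > 13225 = 115² → acute
(1092,1105,169): 169²+1092² = 1221025 = 1105² → right
(13,45,40): 13²+40² = 1769 < 2025 = 45² → obtuse
(55,73,48): 48²+55² = 5329 = 73² → right
1 of the 4 is obtuse.

1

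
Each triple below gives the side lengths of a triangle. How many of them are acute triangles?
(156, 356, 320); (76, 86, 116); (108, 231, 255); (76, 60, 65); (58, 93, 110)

1

(156,356,320): 156²+320² = 126736 = 356² → right
(76,86,116): 76²+86² = 13172 < 13456 = 116² → obtuse
(108,231,255): 108²+231² = 65025 = 255² → right
(76,60,65): 60²+65² = 7825 > 5776 = 76² → acute
(58,93,110): 58²+93² = 12013 < 12100 = 110² → obtuse
1 of the 5 is acute.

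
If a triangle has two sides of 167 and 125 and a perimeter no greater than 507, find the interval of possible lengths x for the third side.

Triangle inequality alone gives 42 < x < 292.
The perimeter condition gives x ≤ 507 − 167 − 125 = 215.
Intersecting the two: 42 < x ≤ 215.

42 < x ≤ 215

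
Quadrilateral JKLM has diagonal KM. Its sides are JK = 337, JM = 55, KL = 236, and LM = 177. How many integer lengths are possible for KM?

109

From triangle JKM: 282 < KM < 392.
From triangle LKM: 59 < KM < 413.
Intersection: 282 < KM < 392, so integers 283 through 391: 109 values.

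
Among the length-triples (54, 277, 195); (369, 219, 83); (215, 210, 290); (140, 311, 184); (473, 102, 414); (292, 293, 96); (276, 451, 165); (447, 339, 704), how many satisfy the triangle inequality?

(54,195,277): 54+195 ≤ 277 → not valid
(83,219,369): 83+219 ≤ 369 → not valid
(210,215,290): 210+215 > 290 → valid
(140,184,311): 140+184 > 311 → valid
(102,414,473): 102+414 > 473 → valid
(96,292,293): 96+292 > 293 → valid
(165,276,451): 165+276 ≤ 451 → not valid
(339,447,704): 339+447 > 704 → valid
5 of the 8 triples form a triangle.

5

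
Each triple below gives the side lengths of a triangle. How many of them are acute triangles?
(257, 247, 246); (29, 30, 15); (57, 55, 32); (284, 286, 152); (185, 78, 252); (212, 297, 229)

5

(257,247,246): 246²+247² = 121525 > 66049 = 257² → acute
(29,30,15): 15²+29² = 1066 > 900 = 30² → acute
(57,55,32): 32²+55² = 4049 > 3249 = 57² → acute
(284,286,152): 152²+284² = 103760 > 81796 = 286² → acute
(185,78,252): 78²+185² = 40309 < 63504 = 252² → obtuse
(212,297,229): 212²+229² = 97385 > 88209 = 297² → acute
5 of the 6 are acute.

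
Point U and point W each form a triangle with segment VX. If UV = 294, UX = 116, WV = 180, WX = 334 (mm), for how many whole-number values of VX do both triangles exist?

From triangle UVX: 178 < VX < 410.
From triangle WVX: 154 < VX < 514.
Intersection: 178 < VX < 410, so integers 179 through 409: 231 values.

231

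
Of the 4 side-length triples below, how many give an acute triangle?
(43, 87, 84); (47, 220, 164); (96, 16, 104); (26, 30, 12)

(43,87,84): 43²+84² = 8905 > 7569 = 87² → acute
(47,220,164): 47+164 ≤ 220, not a triangle
(96,16,104): 16²+96² = 9472 < 10816 = 104² → obtuse
(26,30,12): 12²+26² = 820 < 900 = 30² → obtuse
1 of the 4 is acute.

1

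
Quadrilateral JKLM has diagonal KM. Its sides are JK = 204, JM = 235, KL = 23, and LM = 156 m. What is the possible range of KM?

From triangle JKM: |204 − 235| < KM < 204 + 235, i.e. 31 < KM < 439.
From triangle LKM: 133 < KM < 179.
Both must hold, so KM lies in the intersection.

133 < KM < 179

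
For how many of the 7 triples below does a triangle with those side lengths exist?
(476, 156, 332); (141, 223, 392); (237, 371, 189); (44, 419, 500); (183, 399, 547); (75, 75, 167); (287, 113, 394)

(156,332,476): 156+332 > 476 → valid
(141,223,392): 141+223 ≤ 392 → not valid
(189,237,371): 189+237 > 371 → valid
(44,419,500): 44+419 ≤ 500 → not valid
(183,399,547): 183+399 > 547 → valid
(75,75,167): 75+75 ≤ 167 → not valid
(113,287,394): 113+287 > 394 → valid
4 of the 7 triples form a triangle.

4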